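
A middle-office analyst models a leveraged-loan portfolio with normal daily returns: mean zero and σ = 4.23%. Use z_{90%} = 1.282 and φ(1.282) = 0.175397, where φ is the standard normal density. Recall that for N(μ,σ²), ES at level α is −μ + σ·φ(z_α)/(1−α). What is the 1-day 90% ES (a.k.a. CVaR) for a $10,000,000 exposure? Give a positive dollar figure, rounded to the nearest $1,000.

$742,000

Tail multiplier: φ(z)/(1−α) = 0.175397 / 0.1 = 1.754.
ES = 4.23% × 1.754 = 7.419%.
On $10,000,000: 0.07419 × $10,000,000 = $741,900.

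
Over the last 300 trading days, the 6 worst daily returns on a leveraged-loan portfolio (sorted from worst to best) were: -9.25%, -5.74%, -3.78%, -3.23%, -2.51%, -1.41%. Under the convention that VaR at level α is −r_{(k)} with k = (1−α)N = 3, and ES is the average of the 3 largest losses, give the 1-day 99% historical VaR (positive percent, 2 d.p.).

3.78%

k = 3; the 3rd lowest return is -3.78%, so VaR = 3.78%.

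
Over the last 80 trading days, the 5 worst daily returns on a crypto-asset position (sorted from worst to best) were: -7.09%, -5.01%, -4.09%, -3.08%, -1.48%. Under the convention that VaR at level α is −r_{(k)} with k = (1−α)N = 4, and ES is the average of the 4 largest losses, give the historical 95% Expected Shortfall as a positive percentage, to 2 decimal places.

4.82%

The 4 worst returns sum to -19.27%.
ES = −(-19.27%) / 4 = 4.8175% ≈ 4.82%.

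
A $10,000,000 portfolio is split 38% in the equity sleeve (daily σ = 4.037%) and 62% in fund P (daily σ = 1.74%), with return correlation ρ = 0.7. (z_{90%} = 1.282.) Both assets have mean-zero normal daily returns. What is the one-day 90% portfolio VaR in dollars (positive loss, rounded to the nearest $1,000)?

σ_p² = 0.38²·4.037² + 0.62²·1.74² + 2·0.7·0.38·0.62·4.037·1.74 = 5.8341 (%²).
σ_p = √5.8341 = 2.415%.
VaR = 1.282 × 2.415% = 3.096%; on $10,000,000 that is $309,600.

$310,000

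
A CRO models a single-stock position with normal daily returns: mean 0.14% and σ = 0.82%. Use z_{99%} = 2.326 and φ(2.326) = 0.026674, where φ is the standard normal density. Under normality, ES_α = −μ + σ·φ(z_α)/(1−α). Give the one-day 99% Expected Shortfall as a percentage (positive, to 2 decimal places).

Tail multiplier: φ(z)/(1−α) = 0.026674 / 0.01 = 2.667.
ES = −(0.14%) + 0.82% × 2.667 = 2.047%.

2.05%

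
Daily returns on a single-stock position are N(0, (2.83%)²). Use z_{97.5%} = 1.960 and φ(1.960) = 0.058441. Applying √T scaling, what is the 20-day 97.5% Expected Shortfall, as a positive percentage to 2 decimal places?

σ_{20d} = 2.83% × √20 = 12.656%.
ES multiplier = φ(z)/(1−α) = 0.058441/0.025 = 2.338.
ES = 12.656% × 2.338 = 29.590%.

29.59%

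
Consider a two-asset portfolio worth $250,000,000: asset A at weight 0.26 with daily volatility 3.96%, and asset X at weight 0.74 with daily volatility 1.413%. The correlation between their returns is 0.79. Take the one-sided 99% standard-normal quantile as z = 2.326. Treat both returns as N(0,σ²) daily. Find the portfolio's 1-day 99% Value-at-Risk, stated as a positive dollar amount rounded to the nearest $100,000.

σ_p² = 0.26²·3.96² + 0.74²·1.413² + 2·0.79·0.26·0.74·3.96·1.413 = 3.8544 (%²).
σ_p = √3.8544 = 1.963%.
VaR = 2.326 × 1.963% = 4.566%; on $250,000,000 that is $11,415,000.

$11,400,000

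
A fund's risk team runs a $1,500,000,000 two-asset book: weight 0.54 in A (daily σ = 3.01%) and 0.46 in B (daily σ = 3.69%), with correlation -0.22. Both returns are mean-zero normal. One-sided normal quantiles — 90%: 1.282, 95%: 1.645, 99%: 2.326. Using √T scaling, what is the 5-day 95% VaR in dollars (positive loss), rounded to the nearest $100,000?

σ_p = √(0.54²·3.01² + 0.46²·3.69² + 2·-0.22·0.54·0.46·3.01·3.69) = 2.076%.
σ_{5d} = 2.076% × √5 = 4.642%.
VaR = 1.645 × 4.642% = 7.636%; on $1,500,000,000 that is $114,540,000.

$114,500,000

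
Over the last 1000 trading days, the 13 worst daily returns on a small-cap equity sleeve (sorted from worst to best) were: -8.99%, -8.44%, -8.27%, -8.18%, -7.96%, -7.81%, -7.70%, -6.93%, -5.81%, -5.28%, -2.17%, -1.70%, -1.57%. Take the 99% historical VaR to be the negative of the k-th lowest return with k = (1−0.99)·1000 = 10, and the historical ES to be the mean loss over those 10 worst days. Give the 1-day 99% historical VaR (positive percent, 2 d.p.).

5.28%

k = 10; the 10th lowest return is -5.28%, so VaR = 5.28%.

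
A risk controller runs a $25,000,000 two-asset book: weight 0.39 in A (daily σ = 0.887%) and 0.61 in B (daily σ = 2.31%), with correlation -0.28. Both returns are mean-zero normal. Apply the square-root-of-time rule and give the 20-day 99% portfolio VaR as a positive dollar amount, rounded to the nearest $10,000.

$3,520,000

σ_p = √(0.39²·0.887² + 0.61²·2.31² + 2·-0.28·0.39·0.61·0.887·2.31) = 1.354%.
σ_{20d} = 1.354% × √20 = 6.055%.
z(99%) = 2.326.
VaR = 2.326 × 6.055% = 14.084%; on $25,000,000 that is $3,521,000.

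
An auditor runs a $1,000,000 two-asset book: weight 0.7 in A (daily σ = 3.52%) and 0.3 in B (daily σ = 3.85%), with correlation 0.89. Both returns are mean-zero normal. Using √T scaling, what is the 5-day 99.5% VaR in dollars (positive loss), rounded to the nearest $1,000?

σ_p = √(0.7²·3.52² + 0.3²·3.85² + 2·0.89·0.7·0.3·3.52·3.85) = 3.531%.
σ_{5d} = 3.531% × √5 = 7.896%.
z(99.5%) = 2.576.
VaR = 2.576 × 7.896% = 20.340%; on $1,000,000 that is $203,400.

$203,000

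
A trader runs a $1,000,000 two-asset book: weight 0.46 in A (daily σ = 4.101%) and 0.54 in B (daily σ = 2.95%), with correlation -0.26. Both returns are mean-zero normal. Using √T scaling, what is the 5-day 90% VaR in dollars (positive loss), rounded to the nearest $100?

σ_p = √(0.46²·4.101² + 0.54²·2.95² + 2·-0.26·0.46·0.54·4.101·2.95) = 2.129%.
σ_{5d} = 2.129% × √5 = 4.761%.
z(90%) = 1.282.
VaR = 1.282 × 4.761% = 6.104%; on $1,000,000 that is $61,040.

$61,000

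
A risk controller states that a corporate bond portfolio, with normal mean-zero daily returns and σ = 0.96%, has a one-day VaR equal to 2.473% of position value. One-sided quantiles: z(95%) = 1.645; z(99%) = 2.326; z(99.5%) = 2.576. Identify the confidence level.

99.5%

Implied z = VaR/σ = 2.473 / 0.96 = 2.576.
This matches z(99.5%) = 2.576.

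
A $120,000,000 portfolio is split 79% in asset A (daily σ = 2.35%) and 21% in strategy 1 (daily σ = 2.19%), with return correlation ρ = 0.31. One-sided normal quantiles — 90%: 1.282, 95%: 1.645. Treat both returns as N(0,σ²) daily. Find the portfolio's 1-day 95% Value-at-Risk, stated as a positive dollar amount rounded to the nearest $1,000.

σ_p² = 0.79²·2.35² + 0.21²·2.19² + 2·0.31·0.79·0.21·2.35·2.19 = 4.1875 (%²).
σ_p = √4.1875 = 2.046%.
VaR = 1.645 × 2.046% = 3.366%; on $120,000,000 that is $4,039,200.

$4,039,000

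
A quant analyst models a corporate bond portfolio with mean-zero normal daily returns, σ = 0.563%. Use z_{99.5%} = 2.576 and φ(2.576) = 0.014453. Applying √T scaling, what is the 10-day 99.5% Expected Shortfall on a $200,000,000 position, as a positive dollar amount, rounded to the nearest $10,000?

$10,290,000

σ_{10d} = 0.563% × √10 = 1.780%.
ES multiplier = φ(z)/(1−α) = 0.014453/0.005 = 2.891.
ES = 1.780% × 2.891 = 5.146%; on $200,000,000: $10,292,000.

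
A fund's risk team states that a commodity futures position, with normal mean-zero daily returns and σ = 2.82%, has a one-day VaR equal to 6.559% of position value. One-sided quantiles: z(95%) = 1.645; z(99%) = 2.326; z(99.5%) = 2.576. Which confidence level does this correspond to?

Implied z = VaR/σ = 6.559 / 2.82 = 2.326.
This matches z(99%) = 2.326.

99%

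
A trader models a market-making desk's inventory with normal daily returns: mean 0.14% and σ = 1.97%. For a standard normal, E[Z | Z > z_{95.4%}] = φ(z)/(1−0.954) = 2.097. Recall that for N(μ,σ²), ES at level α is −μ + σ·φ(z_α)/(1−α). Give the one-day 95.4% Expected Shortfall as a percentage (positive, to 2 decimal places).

ES = −(0.14%) + 1.97% × 2.097 = 3.991%.

3.99%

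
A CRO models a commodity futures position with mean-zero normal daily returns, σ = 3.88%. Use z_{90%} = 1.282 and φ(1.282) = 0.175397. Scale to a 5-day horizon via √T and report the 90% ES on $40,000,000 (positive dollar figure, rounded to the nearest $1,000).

$6,087,000

σ_{5d} = 3.88% × √5 = 8.676%.
ES multiplier = φ(z)/(1−α) = 0.175397/0.1 = 1.754.
ES = 8.676% × 1.754 = 15.218%; on $40,000,000: $6,087,200.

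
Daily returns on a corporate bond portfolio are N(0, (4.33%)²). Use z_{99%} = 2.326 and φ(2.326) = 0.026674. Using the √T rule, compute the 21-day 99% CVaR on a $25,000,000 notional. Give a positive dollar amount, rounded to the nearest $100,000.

σ_{21d} = 4.33% × √21 = 19.843%.
ES multiplier = φ(z)/(1−α) = 0.026674/0.01 = 2.667.
ES = 19.843% × 2.667 = 52.921%; on $25,000,000: $13,230,250.

$13,200,000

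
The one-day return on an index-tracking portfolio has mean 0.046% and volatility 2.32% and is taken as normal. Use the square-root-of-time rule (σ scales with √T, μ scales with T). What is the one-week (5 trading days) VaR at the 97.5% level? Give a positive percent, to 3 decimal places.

9.938%

At 97.5%, z = 1.960.
σ_{5d} = 2.32% × √5 = 5.188%; μ_{5d} = 5 × 0.046% = 0.230%.
VaR = −(0.230%) + 1.960 × 5.188% = 9.938%.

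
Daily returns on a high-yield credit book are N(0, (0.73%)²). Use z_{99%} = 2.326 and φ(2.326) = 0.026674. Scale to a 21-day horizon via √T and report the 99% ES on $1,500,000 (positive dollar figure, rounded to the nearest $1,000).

σ_{21d} = 0.73% × √21 = 3.345%.
ES multiplier = φ(z)/(1−α) = 0.026674/0.01 = 2.667.
ES = 3.345% × 2.667 = 8.921%; on $1,500,000: $133,815.

$134,000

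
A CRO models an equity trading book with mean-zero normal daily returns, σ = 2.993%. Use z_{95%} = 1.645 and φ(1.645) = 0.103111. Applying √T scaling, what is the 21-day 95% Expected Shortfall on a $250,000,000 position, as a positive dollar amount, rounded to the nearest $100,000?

$70,700,000

σ_{21d} = 2.993% × √21 = 13.716%.
ES multiplier = φ(z)/(1−α) = 0.103111/0.05 = 2.062.
ES = 13.716% × 2.062 = 28.282%; on $250,000,000: $70,705,000.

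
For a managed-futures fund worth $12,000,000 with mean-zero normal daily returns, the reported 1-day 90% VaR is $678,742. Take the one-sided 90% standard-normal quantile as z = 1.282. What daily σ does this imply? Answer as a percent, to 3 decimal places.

VaR as a fraction: $678,742 / $12,000,000 = 5.656%.
σ = VaR / z = 5.656% / 1.282 = 4.412%.

4.412%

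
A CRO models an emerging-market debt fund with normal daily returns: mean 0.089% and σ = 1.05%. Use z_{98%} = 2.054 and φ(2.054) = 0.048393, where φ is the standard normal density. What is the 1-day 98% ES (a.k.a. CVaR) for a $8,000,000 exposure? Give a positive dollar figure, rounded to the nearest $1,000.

Tail multiplier: φ(z)/(1−α) = 0.048393 / 0.02 = 2.420.
ES = −(0.089%) + 1.05% × 2.420 = 2.452%.
On $8,000,000: 0.02452 × $8,000,000 = $196,160.

$196,000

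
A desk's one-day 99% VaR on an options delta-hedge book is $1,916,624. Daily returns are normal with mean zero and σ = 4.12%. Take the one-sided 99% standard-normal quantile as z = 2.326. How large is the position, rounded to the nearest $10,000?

$20,000,000

VaR as a fraction of value: z·σ = 2.326 × 4.12% = 9.58312%.
Position = $1,916,624 / 0.0958312 = $20,000,000.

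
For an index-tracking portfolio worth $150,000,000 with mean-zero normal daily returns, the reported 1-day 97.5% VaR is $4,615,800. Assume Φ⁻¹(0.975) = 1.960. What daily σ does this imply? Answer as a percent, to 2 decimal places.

1.57%

VaR as a fraction: $4,615,800 / $150,000,000 = 3.077%.
σ = VaR / z = 3.077% / 1.960 = 1.570%.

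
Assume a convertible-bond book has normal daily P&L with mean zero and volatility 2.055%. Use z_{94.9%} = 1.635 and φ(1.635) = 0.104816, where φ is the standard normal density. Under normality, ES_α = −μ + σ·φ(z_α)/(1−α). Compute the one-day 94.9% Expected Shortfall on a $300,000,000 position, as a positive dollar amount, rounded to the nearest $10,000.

$12,670,000

Tail multiplier: φ(z)/(1−α) = 0.104816 / 0.051 = 2.055.
ES = 2.055% × 2.055 = 4.223%.
On $300,000,000: 0.04223 × $300,000,000 = $12,669,000.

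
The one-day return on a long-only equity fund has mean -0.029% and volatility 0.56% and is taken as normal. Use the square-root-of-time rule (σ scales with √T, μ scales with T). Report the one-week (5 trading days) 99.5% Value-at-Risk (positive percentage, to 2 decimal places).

At 99.5%, z = 2.576.
σ_{5d} = 0.56% × √5 = 1.252%; μ_{5d} = 5 × -0.029% = -0.145%.
VaR = −(-0.145%) + 2.576 × 1.252% = 3.370%.

3.37%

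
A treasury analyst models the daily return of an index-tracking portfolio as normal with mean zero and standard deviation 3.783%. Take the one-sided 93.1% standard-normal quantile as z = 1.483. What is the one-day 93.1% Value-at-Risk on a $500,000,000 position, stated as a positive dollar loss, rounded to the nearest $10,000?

$28,050,000

VaR = z·σ = 1.483 × 3.783% = 5.610%.
On $500,000,000: 0.05610 × $500,000,000 = $28,050,000.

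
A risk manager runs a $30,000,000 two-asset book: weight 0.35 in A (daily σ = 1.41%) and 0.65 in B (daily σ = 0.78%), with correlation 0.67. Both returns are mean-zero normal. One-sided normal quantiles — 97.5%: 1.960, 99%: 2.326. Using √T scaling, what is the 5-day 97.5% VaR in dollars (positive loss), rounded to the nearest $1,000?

$1,202,000

σ_p = √(0.35²·1.41² + 0.65²·0.78² + 2·0.67·0.35·0.65·1.41·0.78) = 0.914%.
σ_{5d} = 0.914% × √5 = 2.044%.
VaR = 1.960 × 2.044% = 4.006%; on $30,000,000 that is $1,201,800.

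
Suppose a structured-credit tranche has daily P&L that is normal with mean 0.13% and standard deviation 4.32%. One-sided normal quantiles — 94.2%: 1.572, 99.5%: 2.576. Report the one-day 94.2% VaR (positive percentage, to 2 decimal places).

VaR = −μ + z·σ = −(0.13%) + 1.572 × 4.32% = 6.661%.

6.66%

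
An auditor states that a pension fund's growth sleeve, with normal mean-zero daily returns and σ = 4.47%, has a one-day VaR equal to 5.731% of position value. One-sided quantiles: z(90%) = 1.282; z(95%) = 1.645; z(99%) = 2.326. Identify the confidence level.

Implied z = VaR/σ = 5.731 / 4.47 = 1.282.
This matches z(90%) = 1.282.

90%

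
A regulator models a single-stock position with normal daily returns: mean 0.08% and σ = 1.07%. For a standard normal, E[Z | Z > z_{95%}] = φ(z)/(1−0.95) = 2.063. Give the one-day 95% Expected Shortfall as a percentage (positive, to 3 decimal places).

ES = −(0.08%) + 1.07% × 2.063 = 2.127%.

2.127%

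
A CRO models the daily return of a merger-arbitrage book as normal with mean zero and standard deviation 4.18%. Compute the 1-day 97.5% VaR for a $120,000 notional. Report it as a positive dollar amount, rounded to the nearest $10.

$9,830

At 97.5% one-sided, z = 1.960.
VaR = z·σ = 1.960 × 4.18% = 8.193%.
On $120,000: 0.08193 × $120,000 = $9,832.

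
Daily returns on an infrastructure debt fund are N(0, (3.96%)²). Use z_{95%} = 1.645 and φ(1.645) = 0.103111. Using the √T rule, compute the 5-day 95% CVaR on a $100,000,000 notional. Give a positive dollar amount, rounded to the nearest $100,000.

$18,300,000

σ_{5d} = 3.96% × √5 = 8.855%.
ES multiplier = φ(z)/(1−α) = 0.103111/0.05 = 2.062.
ES = 8.855% × 2.062 = 18.259%; on $100,000,000: $18,259,000.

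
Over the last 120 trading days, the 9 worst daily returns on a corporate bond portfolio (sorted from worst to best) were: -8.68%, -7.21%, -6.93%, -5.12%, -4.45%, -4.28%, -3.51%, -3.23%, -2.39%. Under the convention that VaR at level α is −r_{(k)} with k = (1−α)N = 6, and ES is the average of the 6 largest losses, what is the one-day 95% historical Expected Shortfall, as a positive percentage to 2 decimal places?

6.11%

The 6 worst returns sum to -36.67%.
ES = −(-36.67%) / 6 = 6.1116…% ≈ 6.11%.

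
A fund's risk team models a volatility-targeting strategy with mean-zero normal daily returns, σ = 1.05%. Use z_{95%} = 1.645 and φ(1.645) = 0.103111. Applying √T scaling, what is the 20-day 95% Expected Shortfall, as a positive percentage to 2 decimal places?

σ_{20d} = 1.05% × √20 = 4.696%.
ES multiplier = φ(z)/(1−α) = 0.103111/0.05 = 2.062.
ES = 4.696% × 2.062 = 9.683%.

9.68%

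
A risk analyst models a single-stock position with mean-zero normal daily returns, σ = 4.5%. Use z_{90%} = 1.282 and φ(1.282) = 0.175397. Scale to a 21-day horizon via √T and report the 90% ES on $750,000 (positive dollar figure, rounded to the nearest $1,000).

$271,000

σ_{21d} = 4.5% × √21 = 20.622%.
ES multiplier = φ(z)/(1−α) = 0.175397/0.1 = 1.754.
ES = 20.622% × 1.754 = 36.171%; on $750,000: $271,282.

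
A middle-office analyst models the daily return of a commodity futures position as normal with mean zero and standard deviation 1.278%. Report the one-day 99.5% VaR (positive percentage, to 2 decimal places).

At 99.5% one-sided, z = 2.576.
VaR = z·σ = 2.576 × 1.278% = 3.292%.

3.29%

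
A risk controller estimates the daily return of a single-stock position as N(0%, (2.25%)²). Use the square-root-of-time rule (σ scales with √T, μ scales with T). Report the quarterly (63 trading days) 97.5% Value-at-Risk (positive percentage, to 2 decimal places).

At 97.5%, z = 1.960.
σ_{63d} = 2.25% × √63 = 17.859%.
VaR = 1.960 × 17.859% = 35.004%.

35.00%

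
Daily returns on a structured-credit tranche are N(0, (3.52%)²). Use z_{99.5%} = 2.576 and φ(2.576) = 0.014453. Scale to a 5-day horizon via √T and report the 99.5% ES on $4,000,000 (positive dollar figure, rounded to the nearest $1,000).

σ_{5d} = 3.52% × √5 = 7.871%.
ES multiplier = φ(z)/(1−α) = 0.014453/0.005 = 2.891.
ES = 7.871% × 2.891 = 22.755%; on $4,000,000: $910,200.

$910,000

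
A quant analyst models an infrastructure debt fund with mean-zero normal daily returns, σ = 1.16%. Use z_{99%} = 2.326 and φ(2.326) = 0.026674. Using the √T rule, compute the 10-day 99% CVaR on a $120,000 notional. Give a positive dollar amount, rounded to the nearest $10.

$11,740

σ_{10d} = 1.16% × √10 = 3.668%.
ES multiplier = φ(z)/(1−α) = 0.026674/0.01 = 2.667.
ES = 3.668% × 2.667 = 9.783%; on $120,000: $11,740.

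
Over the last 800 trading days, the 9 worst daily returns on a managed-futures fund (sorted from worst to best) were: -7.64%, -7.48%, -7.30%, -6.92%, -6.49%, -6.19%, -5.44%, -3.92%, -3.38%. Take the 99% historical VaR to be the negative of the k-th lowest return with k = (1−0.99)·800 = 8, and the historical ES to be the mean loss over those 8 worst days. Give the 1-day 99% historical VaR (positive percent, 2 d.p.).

3.92%

k = 8; the 8th lowest return is -3.92%, so VaR = 3.92%.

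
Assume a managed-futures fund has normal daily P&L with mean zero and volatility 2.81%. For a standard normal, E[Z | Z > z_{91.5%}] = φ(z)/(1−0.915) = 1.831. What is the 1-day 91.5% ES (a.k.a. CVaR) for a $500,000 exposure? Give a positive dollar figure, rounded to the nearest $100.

ES = 2.81% × 1.831 = 5.145%.
On $500,000: 0.05145 × $500,000 = $25,725.

$25,700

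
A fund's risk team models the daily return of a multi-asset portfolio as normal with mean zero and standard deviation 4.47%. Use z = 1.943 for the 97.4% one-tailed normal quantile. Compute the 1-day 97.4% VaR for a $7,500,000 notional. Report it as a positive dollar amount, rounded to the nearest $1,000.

VaR = z·σ = 1.943 × 4.47% = 8.685%.
On $7,500,000: 0.08685 × $7,500,000 = $651,375.

$651,000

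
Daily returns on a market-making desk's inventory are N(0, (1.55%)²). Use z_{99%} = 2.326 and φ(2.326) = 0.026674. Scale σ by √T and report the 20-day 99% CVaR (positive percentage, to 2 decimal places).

18.49%

σ_{20d} = 1.55% × √20 = 6.932%.
ES multiplier = φ(z)/(1−α) = 0.026674/0.01 = 2.667.
ES = 6.932% × 2.667 = 18.488%.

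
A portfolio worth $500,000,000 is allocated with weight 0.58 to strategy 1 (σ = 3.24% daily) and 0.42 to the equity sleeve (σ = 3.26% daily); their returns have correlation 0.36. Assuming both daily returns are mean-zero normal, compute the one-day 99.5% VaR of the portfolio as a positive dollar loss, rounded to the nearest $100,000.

σ_p² = 0.58²·3.24² + 0.42²·3.26² + 2·0.36·0.58·0.42·3.24·3.26 = 7.2587 (%²).
σ_p = √7.2587 = 2.694%.
At 99.5%, z = 2.576.
VaR = 2.576 × 2.694% = 6.940%; on $500,000,000 that is $34,700,000.

$34,700,000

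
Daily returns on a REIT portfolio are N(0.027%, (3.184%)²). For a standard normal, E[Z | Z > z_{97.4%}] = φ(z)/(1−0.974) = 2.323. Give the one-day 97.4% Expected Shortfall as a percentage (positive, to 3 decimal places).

ES = −(0.027%) + 3.184% × 2.323 = 7.369%.

7.369%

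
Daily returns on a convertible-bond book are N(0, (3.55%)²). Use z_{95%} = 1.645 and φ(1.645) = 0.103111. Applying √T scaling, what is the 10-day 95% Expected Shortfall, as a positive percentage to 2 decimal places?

σ_{10d} = 3.55% × √10 = 11.226%.
ES multiplier = φ(z)/(1−α) = 0.103111/0.05 = 2.062.
ES = 11.226% × 2.062 = 23.148%.

23.15%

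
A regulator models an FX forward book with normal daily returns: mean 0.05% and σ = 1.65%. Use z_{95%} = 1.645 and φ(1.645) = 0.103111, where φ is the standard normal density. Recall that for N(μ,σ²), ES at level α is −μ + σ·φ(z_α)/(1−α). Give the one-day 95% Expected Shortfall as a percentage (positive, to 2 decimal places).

3.35%

Tail multiplier: φ(z)/(1−α) = 0.103111 / 0.05 = 2.062.
ES = −(0.05%) + 1.65% × 2.062 = 3.352%.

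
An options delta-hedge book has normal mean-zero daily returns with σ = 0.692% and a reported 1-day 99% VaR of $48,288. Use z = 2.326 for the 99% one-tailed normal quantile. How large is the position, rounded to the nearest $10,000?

$3,000,000

VaR as a fraction of value: z·σ = 2.326 × 0.692% = 1.60959%.
Position = $48,288 / 0.0160959 = $3,000,015.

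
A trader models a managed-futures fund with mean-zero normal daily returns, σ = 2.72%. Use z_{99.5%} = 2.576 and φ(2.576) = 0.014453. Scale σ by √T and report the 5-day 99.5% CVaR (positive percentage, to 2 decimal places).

17.58%

σ_{5d} = 2.72% × √5 = 6.082%.
ES multiplier = φ(z)/(1−α) = 0.014453/0.005 = 2.891.
ES = 6.082% × 2.891 = 17.583%.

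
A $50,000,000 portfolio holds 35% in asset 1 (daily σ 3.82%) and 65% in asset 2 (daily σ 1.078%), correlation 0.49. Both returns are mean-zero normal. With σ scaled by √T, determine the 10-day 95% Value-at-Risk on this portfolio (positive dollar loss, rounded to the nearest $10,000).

σ_p = √(0.35²·3.82² + 0.65²·1.078² + 2·0.49·0.35·0.65·3.82·1.078) = 1.788%.
σ_{10d} = 1.788% × √10 = 5.654%.
z(95%) = 1.645.
VaR = 1.645 × 5.654% = 9.301%; on $50,000,000 that is $4,650,500.

$4,650,000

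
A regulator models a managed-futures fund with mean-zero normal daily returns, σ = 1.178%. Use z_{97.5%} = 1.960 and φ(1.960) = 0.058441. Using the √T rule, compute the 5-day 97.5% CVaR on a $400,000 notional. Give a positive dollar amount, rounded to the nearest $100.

$24,600

σ_{5d} = 1.178% × √5 = 2.634%.
ES multiplier = φ(z)/(1−α) = 0.058441/0.025 = 2.338.
ES = 2.634% × 2.338 = 6.158%; on $400,000: $24,632.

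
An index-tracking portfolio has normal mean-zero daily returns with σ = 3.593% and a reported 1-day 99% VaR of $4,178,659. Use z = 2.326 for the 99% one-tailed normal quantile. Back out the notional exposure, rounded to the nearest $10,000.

VaR as a fraction of value: z·σ = 2.326 × 3.593% = 8.35732%.
Position = $4,178,659 / 0.0835732 = $50,000,000.

$50,000,000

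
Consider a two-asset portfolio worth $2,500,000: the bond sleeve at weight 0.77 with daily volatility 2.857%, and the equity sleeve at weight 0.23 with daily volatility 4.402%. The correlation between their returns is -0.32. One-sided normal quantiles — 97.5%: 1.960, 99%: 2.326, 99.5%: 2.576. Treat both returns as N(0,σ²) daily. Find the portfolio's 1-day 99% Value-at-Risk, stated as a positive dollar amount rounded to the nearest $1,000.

$123,000

σ_p² = 0.77²·2.857² + 0.23²·4.402² + 2·-0.32·0.77·0.23·2.857·4.402 = 4.4391 (%²).
σ_p = √4.4391 = 2.107%.
VaR = 2.326 × 2.107% = 4.901%; on $2,500,000 that is $122,525.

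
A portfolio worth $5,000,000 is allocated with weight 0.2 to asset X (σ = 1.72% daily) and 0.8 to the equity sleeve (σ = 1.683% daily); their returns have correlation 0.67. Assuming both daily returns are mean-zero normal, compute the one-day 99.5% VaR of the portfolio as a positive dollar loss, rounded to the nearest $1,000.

$206,000

σ_p² = 0.2²·1.72² + 0.8²·1.683² + 2·0.67·0.2·0.8·1.72·1.683 = 2.5518 (%²).
σ_p = √2.5518 = 1.597%.
At 99.5%, z = 2.576.
VaR = 2.576 × 1.597% = 4.114%; on $5,000,000 that is $205,700.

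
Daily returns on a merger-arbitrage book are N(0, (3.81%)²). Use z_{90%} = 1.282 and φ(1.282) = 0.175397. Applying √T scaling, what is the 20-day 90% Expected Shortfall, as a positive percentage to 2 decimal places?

29.89%

σ_{20d} = 3.81% × √20 = 17.039%.
ES multiplier = φ(z)/(1−α) = 0.175397/0.1 = 1.754.
ES = 17.039% × 1.754 = 29.886%.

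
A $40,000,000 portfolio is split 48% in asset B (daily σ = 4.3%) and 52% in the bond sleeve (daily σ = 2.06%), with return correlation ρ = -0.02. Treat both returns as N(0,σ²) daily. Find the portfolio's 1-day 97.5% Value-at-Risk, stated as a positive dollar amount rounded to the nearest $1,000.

$1,808,000

σ_p² = 0.48²·4.3² + 0.52²·2.06² + 2·-0.02·0.48·0.52·4.3·2.06 = 5.3191 (%²).
σ_p = √5.3191 = 2.306%.
At 97.5%, z = 1.960.
VaR = 1.960 × 2.306% = 4.520%; on $40,000,000 that is $1,808,000.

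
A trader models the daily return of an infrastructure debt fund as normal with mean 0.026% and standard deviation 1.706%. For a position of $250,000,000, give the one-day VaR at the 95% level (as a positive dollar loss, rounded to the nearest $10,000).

$6,950,000

At 95% one-sided, z = 1.645.
VaR = −μ + z·σ = −(0.026%) + 1.645 × 1.706% = 2.780%.
On $250,000,000: 0.02780 × $250,000,000 = $6,950,000.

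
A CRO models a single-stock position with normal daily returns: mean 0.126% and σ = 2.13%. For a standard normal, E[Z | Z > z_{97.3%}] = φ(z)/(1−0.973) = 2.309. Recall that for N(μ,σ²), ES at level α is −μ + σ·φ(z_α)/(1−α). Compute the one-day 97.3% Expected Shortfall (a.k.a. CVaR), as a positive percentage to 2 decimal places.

ES = −(0.126%) + 2.13% × 2.309 = 4.792%.

4.79%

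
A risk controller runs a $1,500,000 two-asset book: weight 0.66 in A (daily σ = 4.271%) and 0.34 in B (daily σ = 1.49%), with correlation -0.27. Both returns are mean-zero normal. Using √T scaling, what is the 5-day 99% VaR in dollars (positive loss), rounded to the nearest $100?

$212,700

σ_p = √(0.66²·4.271² + 0.34²·1.49² + 2·-0.27·0.66·0.34·4.271·1.49) = 2.726%.
σ_{5d} = 2.726% × √5 = 6.096%.
z(99%) = 2.326.
VaR = 2.326 × 6.096% = 14.179%; on $1,500,000 that is $212,685.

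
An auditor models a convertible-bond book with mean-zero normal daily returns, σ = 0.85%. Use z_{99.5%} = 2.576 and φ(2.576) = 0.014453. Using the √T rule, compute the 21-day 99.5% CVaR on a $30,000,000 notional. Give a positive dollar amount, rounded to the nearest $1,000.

σ_{21d} = 0.85% × √21 = 3.895%.
ES multiplier = φ(z)/(1−α) = 0.014453/0.005 = 2.891.
ES = 3.895% × 2.891 = 11.260%; on $30,000,000: $3,378,000.

$3,378,000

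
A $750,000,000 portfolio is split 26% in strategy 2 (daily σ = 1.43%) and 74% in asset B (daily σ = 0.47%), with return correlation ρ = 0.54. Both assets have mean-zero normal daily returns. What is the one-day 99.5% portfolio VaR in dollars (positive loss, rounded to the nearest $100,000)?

$12,200,000

σ_p² = 0.26²·1.43² + 0.74²·0.47² + 2·0.54·0.26·0.74·1.43·0.47 = 0.3989 (%²).
σ_p = √0.3989 = 0.632%.
At 99.5%, z = 2.576.
VaR = 2.576 × 0.632% = 1.628%; on $750,000,000 that is $12,210,000.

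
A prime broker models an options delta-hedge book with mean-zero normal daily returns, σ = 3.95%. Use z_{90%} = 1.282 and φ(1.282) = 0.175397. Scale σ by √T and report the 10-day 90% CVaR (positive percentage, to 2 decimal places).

σ_{10d} = 3.95% × √10 = 12.491%.
ES multiplier = φ(z)/(1−α) = 0.175397/0.1 = 1.754.
ES = 12.491% × 1.754 = 21.909%.

21.91%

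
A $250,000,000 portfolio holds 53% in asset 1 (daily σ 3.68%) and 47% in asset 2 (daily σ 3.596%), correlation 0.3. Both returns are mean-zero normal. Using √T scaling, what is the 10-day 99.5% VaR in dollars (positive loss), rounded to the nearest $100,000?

σ_p = √(0.53²·3.68² + 0.47²·3.596² + 2·0.3·0.53·0.47·3.68·3.596) = 2.939%.
σ_{10d} = 2.939% × √10 = 9.294%.
z(99.5%) = 2.576.
VaR = 2.576 × 9.294% = 23.941%; on $250,000,000 that is $59,852,500.

$59,900,000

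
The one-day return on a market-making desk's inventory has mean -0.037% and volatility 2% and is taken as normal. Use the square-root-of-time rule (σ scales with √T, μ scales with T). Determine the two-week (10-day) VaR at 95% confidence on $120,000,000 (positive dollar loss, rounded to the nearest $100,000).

$12,900,000

At 95%, z = 1.645.
σ_{10d} = 2% × √10 = 6.325%; μ_{10d} = 10 × -0.037% = -0.370%.
VaR = −(-0.370%) + 1.645 × 6.325% = 10.775%.
On $120,000,000: 0.10775 × $120,000,000 = $12,930,000.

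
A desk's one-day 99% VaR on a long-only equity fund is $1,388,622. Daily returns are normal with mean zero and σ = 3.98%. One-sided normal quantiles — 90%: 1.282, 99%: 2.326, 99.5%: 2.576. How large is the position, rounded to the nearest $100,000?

VaR as a fraction of value: z·σ = 2.326 × 3.98% = 9.25748%.
Position = $1,388,622 / 0.0925748 = $15,000,000.

$15,000,000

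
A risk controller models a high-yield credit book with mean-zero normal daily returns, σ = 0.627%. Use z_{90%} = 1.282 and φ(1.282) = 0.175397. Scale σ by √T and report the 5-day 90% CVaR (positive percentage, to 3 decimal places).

2.459%

σ_{5d} = 0.627% × √5 = 1.402%.
ES multiplier = φ(z)/(1−α) = 0.175397/0.1 = 1.754.
ES = 1.402% × 1.754 = 2.459%.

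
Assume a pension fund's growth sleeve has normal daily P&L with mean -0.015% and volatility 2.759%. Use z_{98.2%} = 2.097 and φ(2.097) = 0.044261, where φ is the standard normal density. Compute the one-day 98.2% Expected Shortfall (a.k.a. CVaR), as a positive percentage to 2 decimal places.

6.80%

Tail multiplier: φ(z)/(1−α) = 0.044261 / 0.018 = 2.459.
ES = −(-0.015%) + 2.759% × 2.459 = 6.799%.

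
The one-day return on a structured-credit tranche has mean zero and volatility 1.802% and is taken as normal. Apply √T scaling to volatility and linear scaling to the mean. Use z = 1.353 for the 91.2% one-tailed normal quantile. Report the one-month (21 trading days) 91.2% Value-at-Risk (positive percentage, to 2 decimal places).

11.17%

σ_{21d} = 1.802% × √21 = 8.258%.
VaR = 1.353 × 8.258% = 11.173%.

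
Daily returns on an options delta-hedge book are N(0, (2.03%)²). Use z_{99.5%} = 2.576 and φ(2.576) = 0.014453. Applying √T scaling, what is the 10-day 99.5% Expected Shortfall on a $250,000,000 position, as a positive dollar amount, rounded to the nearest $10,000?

$46,390,000

σ_{10d} = 2.03% × √10 = 6.419%.
ES multiplier = φ(z)/(1−α) = 0.014453/0.005 = 2.891.
ES = 6.419% × 2.891 = 18.557%; on $250,000,000: $46,392,500.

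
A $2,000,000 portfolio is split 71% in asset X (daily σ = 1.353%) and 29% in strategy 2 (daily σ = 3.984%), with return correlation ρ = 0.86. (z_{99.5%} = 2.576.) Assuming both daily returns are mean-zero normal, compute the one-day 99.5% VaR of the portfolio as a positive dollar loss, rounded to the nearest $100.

σ_p² = 0.71²·1.353² + 0.29²·3.984² + 2·0.86·0.71·0.29·1.353·3.984 = 4.1666 (%²).
σ_p = √4.1666 = 2.041%.
VaR = 2.576 × 2.041% = 5.258%; on $2,000,000 that is $105,160.

$105,200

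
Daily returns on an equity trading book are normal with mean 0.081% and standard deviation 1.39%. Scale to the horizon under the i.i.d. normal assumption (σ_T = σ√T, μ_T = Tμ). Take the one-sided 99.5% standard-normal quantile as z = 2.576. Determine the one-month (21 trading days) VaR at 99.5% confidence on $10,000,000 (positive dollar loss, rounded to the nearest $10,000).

$1,470,000

σ_{21d} = 1.39% × √21 = 6.370%; μ_{21d} = 21 × 0.081% = 1.701%.
VaR = −(1.701%) + 2.576 × 6.370% = 14.708%.
On $10,000,000: 0.14708 × $10,000,000 = $1,470,800.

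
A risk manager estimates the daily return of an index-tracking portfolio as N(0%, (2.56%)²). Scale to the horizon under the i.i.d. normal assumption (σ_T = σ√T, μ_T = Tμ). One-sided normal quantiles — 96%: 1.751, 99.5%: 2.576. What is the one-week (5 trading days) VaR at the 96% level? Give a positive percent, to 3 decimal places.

10.023%

σ_{5d} = 2.56% × √5 = 5.724%.
VaR = 1.751 × 5.724% = 10.023%.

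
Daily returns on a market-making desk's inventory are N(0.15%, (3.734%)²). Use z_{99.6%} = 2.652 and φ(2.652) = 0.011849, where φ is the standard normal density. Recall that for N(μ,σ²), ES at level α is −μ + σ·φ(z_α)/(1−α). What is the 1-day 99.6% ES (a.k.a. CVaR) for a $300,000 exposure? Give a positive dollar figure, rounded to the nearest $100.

Tail multiplier: φ(z)/(1−α) = 0.011849 / 0.004 = 2.962.
ES = −(0.15%) + 3.734% × 2.962 = 10.910%.
On $300,000: 0.10910 × $300,000 = $32,730.

$32,700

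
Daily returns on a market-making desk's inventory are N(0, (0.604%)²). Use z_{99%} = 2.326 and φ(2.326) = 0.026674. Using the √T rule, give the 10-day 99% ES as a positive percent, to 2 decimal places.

σ_{10d} = 0.604% × √10 = 1.910%.
ES multiplier = φ(z)/(1−α) = 0.026674/0.01 = 2.667.
ES = 1.910% × 2.667 = 5.094%.

5.09%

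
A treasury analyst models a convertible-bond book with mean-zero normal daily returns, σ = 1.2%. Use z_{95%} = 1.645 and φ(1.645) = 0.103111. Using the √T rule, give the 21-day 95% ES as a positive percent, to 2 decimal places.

σ_{21d} = 1.2% × √21 = 5.499%.
ES multiplier = φ(z)/(1−α) = 0.103111/0.05 = 2.062.
ES = 5.499% × 2.062 = 11.339%.

11.34%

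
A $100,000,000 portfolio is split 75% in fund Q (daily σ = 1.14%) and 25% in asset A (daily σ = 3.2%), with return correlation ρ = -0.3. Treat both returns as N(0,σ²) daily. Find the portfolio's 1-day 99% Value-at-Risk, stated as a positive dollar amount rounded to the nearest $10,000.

σ_p² = 0.75²·1.14² + 0.25²·3.2² + 2·-0.3·0.75·0.25·1.14·3.2 = 0.9606 (%²).
σ_p = √0.9606 = 0.980%.
At 99%, z = 2.326.
VaR = 2.326 × 0.980% = 2.279%; on $100,000,000 that is $2,279,000.

$2,280,000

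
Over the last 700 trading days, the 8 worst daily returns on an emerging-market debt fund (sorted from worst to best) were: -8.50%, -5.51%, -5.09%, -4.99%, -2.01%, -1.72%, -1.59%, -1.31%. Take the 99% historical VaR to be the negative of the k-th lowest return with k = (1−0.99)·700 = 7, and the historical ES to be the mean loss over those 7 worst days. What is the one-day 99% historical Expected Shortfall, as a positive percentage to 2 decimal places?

4.20%

The 7 worst returns sum to -29.41%.
ES = −(-29.41%) / 7 = 4.2014…% ≈ 4.20%.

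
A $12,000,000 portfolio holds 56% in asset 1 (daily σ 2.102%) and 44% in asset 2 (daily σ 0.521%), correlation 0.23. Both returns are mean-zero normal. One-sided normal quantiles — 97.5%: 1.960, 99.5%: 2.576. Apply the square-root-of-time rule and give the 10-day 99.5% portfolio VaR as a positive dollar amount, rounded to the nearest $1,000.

σ_p = √(0.56²·2.102² + 0.44²·0.521² + 2·0.23·0.56·0.44·2.102·0.521) = 1.250%.
σ_{10d} = 1.250% × √10 = 3.953%.
VaR = 2.576 × 3.953% = 10.183%; on $12,000,000 that is $1,221,960.

$1,222,000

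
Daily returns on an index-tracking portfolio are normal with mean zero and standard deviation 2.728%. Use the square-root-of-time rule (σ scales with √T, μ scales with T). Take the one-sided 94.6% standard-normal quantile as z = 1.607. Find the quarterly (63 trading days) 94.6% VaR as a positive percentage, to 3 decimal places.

34.796%

σ_{63d} = 2.728% × √63 = 21.653%.
VaR = 1.607 × 21.653% = 34.796%.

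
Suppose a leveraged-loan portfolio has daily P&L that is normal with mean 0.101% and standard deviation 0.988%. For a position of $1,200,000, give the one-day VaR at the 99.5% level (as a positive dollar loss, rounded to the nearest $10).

At 99.5% one-sided, z = 2.576.
VaR = −μ + z·σ = −(0.101%) + 2.576 × 0.988% = 2.444%.
On $1,200,000: 0.02444 × $1,200,000 = $29,328.

$29,330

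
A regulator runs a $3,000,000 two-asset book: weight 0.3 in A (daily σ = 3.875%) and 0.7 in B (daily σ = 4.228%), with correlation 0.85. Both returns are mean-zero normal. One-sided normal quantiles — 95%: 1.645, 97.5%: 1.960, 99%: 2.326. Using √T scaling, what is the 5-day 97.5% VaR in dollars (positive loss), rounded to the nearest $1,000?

$525,000

σ_p = √(0.3²·3.875² + 0.7²·4.228² + 2·0.85·0.3·0.7·3.875·4.228) = 3.995%.
σ_{5d} = 3.995% × √5 = 8.933%.
VaR = 1.960 × 8.933% = 17.509%; on $3,000,000 that is $525,270.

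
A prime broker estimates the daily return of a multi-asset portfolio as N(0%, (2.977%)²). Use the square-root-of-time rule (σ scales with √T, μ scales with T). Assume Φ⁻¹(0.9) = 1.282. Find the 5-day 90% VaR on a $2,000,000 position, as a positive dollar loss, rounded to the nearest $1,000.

σ_{5d} = 2.977% × √5 = 6.657%.
VaR = 1.282 × 6.657% = 8.534%.
On $2,000,000: 0.08534 × $2,000,000 = $170,680.

$171,000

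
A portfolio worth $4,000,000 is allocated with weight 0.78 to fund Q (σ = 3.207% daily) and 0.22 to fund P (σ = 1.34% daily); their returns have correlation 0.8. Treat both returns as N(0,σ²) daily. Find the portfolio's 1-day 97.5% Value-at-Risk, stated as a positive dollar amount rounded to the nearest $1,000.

σ_p² = 0.78²·3.207² + 0.22²·1.34² + 2·0.8·0.78·0.22·3.207·1.34 = 7.5241 (%²).
σ_p = √7.5241 = 2.743%.
At 97.5%, z = 1.960.
VaR = 1.960 × 2.743% = 5.376%; on $4,000,000 that is $215,040.

$215,000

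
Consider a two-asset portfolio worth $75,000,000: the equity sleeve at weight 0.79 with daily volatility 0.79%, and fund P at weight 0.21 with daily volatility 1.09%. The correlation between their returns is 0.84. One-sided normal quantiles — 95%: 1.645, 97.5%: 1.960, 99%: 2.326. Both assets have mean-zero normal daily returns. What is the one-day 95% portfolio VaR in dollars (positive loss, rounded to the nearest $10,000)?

$1,020,000

σ_p² = 0.79²·0.79² + 0.21²·1.09² + 2·0.84·0.79·0.21·0.79·1.09 = 0.6819 (%²).
σ_p = √0.6819 = 0.826%.
VaR = 1.645 × 0.826% = 1.359%; on $75,000,000 that is $1,019,250.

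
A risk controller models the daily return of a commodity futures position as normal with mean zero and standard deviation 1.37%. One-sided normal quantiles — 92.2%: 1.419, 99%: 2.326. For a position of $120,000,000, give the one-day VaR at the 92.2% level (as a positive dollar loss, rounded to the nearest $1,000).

$2,333,000

VaR = z·σ = 1.419 × 1.37% = 1.944%.
On $120,000,000: 0.01944 × $120,000,000 = $2,332,800.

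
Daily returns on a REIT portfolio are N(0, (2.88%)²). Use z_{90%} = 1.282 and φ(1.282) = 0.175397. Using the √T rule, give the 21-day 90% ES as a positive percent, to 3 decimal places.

σ_{21d} = 2.88% × √21 = 13.198%.
ES multiplier = φ(z)/(1−α) = 0.175397/0.1 = 1.754.
ES = 13.198% × 1.754 = 23.149%.

23.149%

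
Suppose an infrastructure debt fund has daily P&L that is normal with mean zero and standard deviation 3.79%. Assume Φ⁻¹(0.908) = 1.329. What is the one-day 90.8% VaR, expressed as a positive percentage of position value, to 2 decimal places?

5.04%

VaR = z·σ = 1.329 × 3.79% = 5.037%.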